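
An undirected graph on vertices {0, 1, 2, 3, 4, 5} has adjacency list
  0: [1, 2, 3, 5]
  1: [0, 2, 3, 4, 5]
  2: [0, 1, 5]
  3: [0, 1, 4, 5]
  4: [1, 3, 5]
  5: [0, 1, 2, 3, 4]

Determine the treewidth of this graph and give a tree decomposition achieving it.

Treewidth 3.
One such decomposition:
Bags: B1 = {0, 1, 2, 5}  B2 = {0, 1, 3, 5}  B3 = {1, 3, 4, 5}
Tree: B1–B2, B2–B3

Every bag has size at most 4, so the width is 4 − 1 = 3 and tw(G) ≤ 3. For the lower bound, the 4 vertices {0, 1, 2, 5} are pairwise adjacent, and any tree decomposition puts a clique entirely inside one bag — forcing width ≥ 3. The upper and lower bounds meet at 3, so that is the treewidth.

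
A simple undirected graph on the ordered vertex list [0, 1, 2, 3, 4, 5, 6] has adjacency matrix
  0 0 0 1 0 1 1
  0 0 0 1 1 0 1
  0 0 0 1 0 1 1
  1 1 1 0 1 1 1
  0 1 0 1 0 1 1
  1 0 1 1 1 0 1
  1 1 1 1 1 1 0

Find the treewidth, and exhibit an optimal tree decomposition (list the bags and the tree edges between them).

The largest bag has 4 vertices, giving width 3; this decomposition certifies tw(G) ≤ 3. Conversely, {1, 3, 4, 6} is a clique of size 4, and the vertices of any clique must share a bag in every tree decomposition; so some bag has ≥ 4 vertices and tw(G) ≥ 3. Therefore the treewidth is 3.

Treewidth 3.
One such decomposition:
Bags: B1 = {3, 4, 5, 6}  B2 = {1, 3, 4, 6}  B3 = {2, 3, 5, 6}  B4 = {0, 3, 5, 6}
Tree: B1–B2, B1–B3, B1–B4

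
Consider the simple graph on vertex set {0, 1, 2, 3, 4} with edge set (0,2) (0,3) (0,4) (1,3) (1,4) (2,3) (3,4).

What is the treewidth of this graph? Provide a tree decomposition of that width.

Treewidth 2.
One optimal decomposition is:
Bags: B1 = {0, 3, 4}  B2 = {0, 2, 3}  B3 = {1, 3, 4}
Tree: B1–B2, B1–B3

Every bag has size at most 3, so the width is 3 − 1 = 2 and tw(G) ≤ 2. For the lower bound, the 3 vertices {0, 2, 3} are pairwise adjacent, and any tree decomposition puts a clique entirely inside one bag — forcing width ≥ 2. Hence tw(G) = 2 exactly.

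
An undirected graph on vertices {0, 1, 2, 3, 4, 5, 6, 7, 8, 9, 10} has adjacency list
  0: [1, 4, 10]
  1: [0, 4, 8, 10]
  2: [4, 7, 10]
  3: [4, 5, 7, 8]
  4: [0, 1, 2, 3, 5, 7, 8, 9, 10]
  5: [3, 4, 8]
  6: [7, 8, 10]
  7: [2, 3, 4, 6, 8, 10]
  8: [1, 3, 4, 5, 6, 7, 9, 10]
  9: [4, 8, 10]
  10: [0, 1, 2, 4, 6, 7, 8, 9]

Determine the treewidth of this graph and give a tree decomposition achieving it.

Treewidth 3.
One such decomposition:
Bags: B1 = {4, 7, 8, 10}  B2 = {2, 4, 7, 10}  B3 = {3, 4, 7, 8}  B4 = {6, 7, 8, 10}  B5 = {1, 4, 8, 10}  B6 = {4, 8, 9, 10}  B7 = {3, 4, 5, 8}  B8 = {0, 1, 4, 10}
Tree: B1–B2, B1–B3, B1–B4, B1–B5, B1–B6, B3–B7, B5–B8

The largest bag has 4 vertices, giving width 3; this decomposition certifies tw(G) ≤ 3. For the lower bound, the 4 vertices {0, 1, 4, 10} are pairwise adjacent, and any tree decomposition puts a clique entirely inside one bag — forcing width ≥ 3. Combining the bounds, tw(G) = 3.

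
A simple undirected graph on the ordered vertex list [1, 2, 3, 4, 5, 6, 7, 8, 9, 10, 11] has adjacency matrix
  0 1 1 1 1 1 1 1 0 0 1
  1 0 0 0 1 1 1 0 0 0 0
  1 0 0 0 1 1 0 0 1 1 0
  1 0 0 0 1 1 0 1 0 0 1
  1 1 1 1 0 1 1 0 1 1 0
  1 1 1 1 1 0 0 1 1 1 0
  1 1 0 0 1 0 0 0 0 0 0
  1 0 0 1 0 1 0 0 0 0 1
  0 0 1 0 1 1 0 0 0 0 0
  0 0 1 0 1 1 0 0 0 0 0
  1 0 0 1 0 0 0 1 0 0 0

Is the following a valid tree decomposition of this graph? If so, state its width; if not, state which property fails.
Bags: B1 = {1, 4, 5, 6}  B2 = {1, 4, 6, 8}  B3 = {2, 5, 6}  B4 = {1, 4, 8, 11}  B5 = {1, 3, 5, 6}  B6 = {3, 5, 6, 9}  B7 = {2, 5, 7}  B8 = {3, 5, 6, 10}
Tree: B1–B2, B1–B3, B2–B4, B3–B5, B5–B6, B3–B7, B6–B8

A tree decomposition must satisfy three properties: every vertex lies in some bag; for every edge, both endpoints lie together in some bag; and for every vertex, the bags containing it form a connected subtree. Here edge (1,2) lies in no bag, so the decomposition is invalid.

No — edge (1,2) lies in no bag.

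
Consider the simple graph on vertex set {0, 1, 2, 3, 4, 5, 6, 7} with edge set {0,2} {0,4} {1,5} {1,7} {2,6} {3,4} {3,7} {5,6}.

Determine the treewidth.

2

A width-2 tree decomposition is:
Bags: B1 = {1, 5, 7}  B2 = {3, 5, 7}  B3 = {3, 4, 5}  B4 = {0, 4, 5}  B5 = {0, 2, 5}  B6 = {2, 5, 6}
Tree: B1–B2, B2–B3, B3–B4, B4–B5, B5–B6
Each bag holds 3 vertices, so the decomposition has width 2, which upper-bounds the treewidth. For the lower bound, G contains the cycle 5–1–7–3–4–0–2–6–5, so G is not a forest; only forests have treewidth ≤ 1, hence tw(G) ≥ 2. Combining the bounds, tw(G) = 2.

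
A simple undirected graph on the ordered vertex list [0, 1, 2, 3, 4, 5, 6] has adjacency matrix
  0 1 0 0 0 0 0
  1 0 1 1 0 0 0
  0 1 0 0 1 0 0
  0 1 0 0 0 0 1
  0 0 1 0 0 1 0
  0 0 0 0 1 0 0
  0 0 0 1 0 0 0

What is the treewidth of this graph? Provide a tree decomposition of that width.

Treewidth 1.
Bags: B1 = {1, 3}  B2 = {1, 2}  B3 = {0, 1}  B4 = {2, 4}  B5 = {3, 6}  B6 = {4, 5}
Tree: B1–B2, B1–B3, B2–B4, B1–B5, B4–B6

Every bag has size at most 2, so the width is 2 − 1 = 1 and tw(G) ≤ 1. Any graph with an edge has treewidth ≥ 1, and G has the edge 1–3. Hence tw(G) = 1 exactly.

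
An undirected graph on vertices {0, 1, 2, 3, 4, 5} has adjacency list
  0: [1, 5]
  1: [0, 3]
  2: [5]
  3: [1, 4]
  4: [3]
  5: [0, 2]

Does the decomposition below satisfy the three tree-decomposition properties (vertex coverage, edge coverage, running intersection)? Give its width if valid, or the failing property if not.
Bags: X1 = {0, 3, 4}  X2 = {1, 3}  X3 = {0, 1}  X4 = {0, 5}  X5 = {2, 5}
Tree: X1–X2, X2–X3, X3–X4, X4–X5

No — bags containing vertex 0 are not connected in the tree.

A tree decomposition must satisfy three properties: every vertex lies in some bag; for every edge, both endpoints lie together in some bag; and for every vertex, the bags containing it form a connected subtree. Here bags containing vertex 0 are not connected in the tree, so the decomposition is invalid.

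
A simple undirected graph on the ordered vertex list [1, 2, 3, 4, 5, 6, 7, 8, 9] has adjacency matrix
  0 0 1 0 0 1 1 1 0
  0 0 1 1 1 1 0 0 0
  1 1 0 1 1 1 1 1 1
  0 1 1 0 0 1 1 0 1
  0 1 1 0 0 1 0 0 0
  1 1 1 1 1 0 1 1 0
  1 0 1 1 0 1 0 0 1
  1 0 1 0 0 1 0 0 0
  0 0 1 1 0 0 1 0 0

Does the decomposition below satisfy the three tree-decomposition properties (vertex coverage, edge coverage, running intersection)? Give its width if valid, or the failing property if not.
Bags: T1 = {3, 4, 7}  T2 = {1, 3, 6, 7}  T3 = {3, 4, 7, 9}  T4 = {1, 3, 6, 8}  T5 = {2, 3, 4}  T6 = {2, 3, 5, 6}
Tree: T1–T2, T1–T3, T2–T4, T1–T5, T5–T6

No — edge (6,4) lies in no bag.

A tree decomposition must satisfy three properties: every vertex lies in some bag; for every edge, both endpoints lie together in some bag; and for every vertex, the bags containing it form a connected subtree. Here edge (6,4) lies in no bag, so the decomposition is invalid.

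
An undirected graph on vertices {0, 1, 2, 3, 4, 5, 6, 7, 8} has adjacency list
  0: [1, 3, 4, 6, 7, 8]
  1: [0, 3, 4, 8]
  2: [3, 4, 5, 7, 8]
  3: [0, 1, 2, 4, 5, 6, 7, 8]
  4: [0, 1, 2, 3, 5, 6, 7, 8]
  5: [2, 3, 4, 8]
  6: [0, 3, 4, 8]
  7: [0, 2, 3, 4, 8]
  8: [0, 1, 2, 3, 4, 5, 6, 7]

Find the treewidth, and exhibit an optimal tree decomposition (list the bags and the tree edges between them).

Treewidth 4.
One optimal decomposition is:
Bags: B1 = {0, 3, 4, 7, 8}  B2 = {0, 1, 3, 4, 8}  B3 = {0, 3, 4, 6, 8}  B4 = {2, 3, 4, 7, 8}  B5 = {2, 3, 4, 5, 8}
Tree: B1–B2, B1–B3, B1–B4, B4–B5

Every bag has size at most 5, so the width is 5 − 1 = 4 and tw(G) ≤ 4. For the lower bound, the 5 vertices {0, 1, 3, 4, 8} are pairwise adjacent, and any tree decomposition puts a clique entirely inside one bag — forcing width ≥ 4. Hence tw(G) = 4 exactly.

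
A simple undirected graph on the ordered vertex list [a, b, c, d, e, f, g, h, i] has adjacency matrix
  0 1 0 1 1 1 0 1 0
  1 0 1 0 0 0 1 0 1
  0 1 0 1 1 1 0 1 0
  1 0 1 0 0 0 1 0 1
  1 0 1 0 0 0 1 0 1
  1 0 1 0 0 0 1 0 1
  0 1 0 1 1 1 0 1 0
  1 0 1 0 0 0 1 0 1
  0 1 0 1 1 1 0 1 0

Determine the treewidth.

A width-4 tree decomposition is:
Bags: B1 = {a, c, f, g, i}  B2 = {a, c, e, g, i}  B3 = {a, c, g, h, i}  B4 = {a, b, c, g, i}  B5 = {a, c, d, g, i}
Tree: B1–B2, B2–B3, B3–B4, B4–B5
Every bag has size at most 5, so the width is 5 − 1 = 4 and tw(G) ≤ 4. For the lower bound: the 5 vertex sets {c,f}, {e,i}, {g,h}, {a}, {b} are disjoint, each induces a connected subgraph, and every pair is joined by at least one edge of G. Contracting each set to a single vertex therefore yields K_{5} as a minor, and since treewidth is minor-monotone, tw(G) ≥ tw(K_{5}) = 4. Hence tw(G) = 4 exactly.

4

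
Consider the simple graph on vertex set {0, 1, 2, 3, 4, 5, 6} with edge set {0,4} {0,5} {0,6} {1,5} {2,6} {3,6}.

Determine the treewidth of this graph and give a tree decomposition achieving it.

Treewidth 1.
Bags: B1 = {2, 6}  B2 = {0, 6}  B3 = {0, 5}  B4 = {1, 5}  B5 = {0, 4}  B6 = {3, 6}
Tree: B1–B2, B2–B3, B3–B4, B2–B5, B1–B6

The largest bag has 2 vertices, giving width 1; this decomposition certifies tw(G) ≤ 1. Any graph with an edge has treewidth ≥ 1, and G has the edge 6–2. Therefore the treewidth is 1.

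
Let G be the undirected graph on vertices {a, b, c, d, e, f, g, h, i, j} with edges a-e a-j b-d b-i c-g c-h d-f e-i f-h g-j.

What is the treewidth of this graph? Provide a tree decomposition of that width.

Treewidth 2.
One such decomposition:
Bags: B1 = {a, e, i}  B2 = {a, i, j}  B3 = {g, i, j}  B4 = {c, g, i}  B5 = {c, h, i}  B6 = {f, h, i}  B7 = {d, f, i}  B8 = {b, d, i}
Tree: B1–B2, B2–B3, B3–B4, B4–B5, B5–B6, B6–B7, B7–B8

Each bag holds 3 vertices, so the decomposition has width 2, which upper-bounds the treewidth. For the lower bound, G contains the cycle i–e–a–j–g–c–h–f–d–b–i, so G is not a forest; only forests have treewidth ≤ 1, hence tw(G) ≥ 2. The upper and lower bounds meet at 2, so that is the treewidth.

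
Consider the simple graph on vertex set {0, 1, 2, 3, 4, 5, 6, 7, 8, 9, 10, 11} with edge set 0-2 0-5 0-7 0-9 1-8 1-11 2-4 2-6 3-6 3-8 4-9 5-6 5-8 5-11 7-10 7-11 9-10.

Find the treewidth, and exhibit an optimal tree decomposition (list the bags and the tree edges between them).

Every bag has size at most 4, so the width is 4 − 1 = 3 and tw(G) ≤ 3. For the lower bound: the 4 vertex sets {1,3,8}, {6}, {5}, {0,2,7,11} are disjoint, each induces a connected subgraph, and every pair is joined by at least one edge of G. Contracting each set to a single vertex therefore yields K_{4} as a minor, and since treewidth is minor-monotone, tw(G) ≥ tw(K_{4}) = 3. Therefore the treewidth is 3.

Treewidth 3.
One optimal decomposition is:
Bags: B1 = {1, 3, 6, 8}  B2 = {1, 5, 6, 8}  B3 = {1, 5, 6, 11}  B4 = {2, 5, 6, 11}  B5 = {0, 2, 5, 11}  B6 = {0, 2, 7, 11}  B7 = {0, 2, 4, 7}  B8 = {0, 4, 7, 9}  B9 = {4, 7, 9, 10}
Tree: B1–B2, B2–B3, B3–B4, B4–B5, B5–B6, B6–B7, B7–B8, B8–B9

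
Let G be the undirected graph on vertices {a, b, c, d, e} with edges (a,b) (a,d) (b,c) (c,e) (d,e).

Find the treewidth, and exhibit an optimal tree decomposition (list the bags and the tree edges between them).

Treewidth 2.
One optimal decomposition is:
Bags: B1 = {a, d, e}  B2 = {a, c, e}  B3 = {a, b, c}
Tree: B1–B2, B2–B3

Every bag has size at most 3, so the width is 3 − 1 = 2 and tw(G) ≤ 2. For the lower bound, G contains the cycle a–d–e–c–b–a, so G is not a forest; only forests have treewidth ≤ 1, hence tw(G) ≥ 2. Hence tw(G) = 2 exactly.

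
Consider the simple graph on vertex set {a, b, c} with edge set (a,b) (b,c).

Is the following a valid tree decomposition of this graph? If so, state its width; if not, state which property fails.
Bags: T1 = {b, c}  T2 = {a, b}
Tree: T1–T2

Checking the three conditions: (i) the bags cover all of {a, b, c}; (ii) for each edge, some bag contains both endpoints; (iii) the bags containing any fixed vertex form a subtree. All hold, so the decomposition is valid with width 2 − 1 = 1.

Yes; width 1.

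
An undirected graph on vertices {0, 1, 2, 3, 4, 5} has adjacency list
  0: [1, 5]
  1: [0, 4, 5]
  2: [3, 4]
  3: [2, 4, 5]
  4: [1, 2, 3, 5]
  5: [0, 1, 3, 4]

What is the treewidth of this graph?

2

A width-2 tree decomposition is:
Bags: B1 = {2, 3, 4}  B2 = {3, 4, 5}  B3 = {1, 4, 5}  B4 = {0, 1, 5}
Tree: B1–B2, B2–B3, B3–B4
Every bag has size at most 3, so the width is 3 − 1 = 2 and tw(G) ≤ 2. For the lower bound, the 3 vertices {0, 1, 5} are pairwise adjacent, and any tree decomposition puts a clique entirely inside one bag — forcing width ≥ 2. Therefore the treewidth is 2.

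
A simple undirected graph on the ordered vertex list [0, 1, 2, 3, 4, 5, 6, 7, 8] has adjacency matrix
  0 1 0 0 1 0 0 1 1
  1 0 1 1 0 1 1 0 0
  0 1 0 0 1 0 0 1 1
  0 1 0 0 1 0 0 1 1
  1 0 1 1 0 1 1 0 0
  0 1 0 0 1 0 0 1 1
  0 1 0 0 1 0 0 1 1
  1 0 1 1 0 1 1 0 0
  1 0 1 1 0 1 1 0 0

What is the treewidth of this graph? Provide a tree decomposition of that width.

Treewidth 4.
One such decomposition:
Bags: B1 = {1, 4, 6, 7, 8}  B2 = {1, 2, 4, 7, 8}  B3 = {1, 4, 5, 7, 8}  B4 = {0, 1, 4, 7, 8}  B5 = {1, 3, 4, 7, 8}
Tree: B1–B2, B2–B3, B3–B4, B4–B5

Each bag holds 5 vertices, so the decomposition has width 4, which upper-bounds the treewidth. For the lower bound: the 5 vertex sets {6,7}, {2,8}, {1,5}, {4}, {0} are disjoint, each induces a connected subgraph, and every pair is joined by at least one edge of G. Contracting each set to a single vertex therefore yields K_{5} as a minor, and since treewidth is minor-monotone, tw(G) ≥ tw(K_{5}) = 4. Therefore the treewidth is 4.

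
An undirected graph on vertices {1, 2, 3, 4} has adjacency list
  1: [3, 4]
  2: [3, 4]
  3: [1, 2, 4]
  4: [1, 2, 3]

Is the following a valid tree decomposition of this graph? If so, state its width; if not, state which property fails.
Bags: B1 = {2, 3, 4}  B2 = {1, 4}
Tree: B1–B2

A tree decomposition must satisfy three properties: every vertex lies in some bag; for every edge, both endpoints lie together in some bag; and for every vertex, the bags containing it form a connected subtree. Here edge (3,1) lies in no bag, so the decomposition is invalid.

No — edge (3,1) lies in no bag.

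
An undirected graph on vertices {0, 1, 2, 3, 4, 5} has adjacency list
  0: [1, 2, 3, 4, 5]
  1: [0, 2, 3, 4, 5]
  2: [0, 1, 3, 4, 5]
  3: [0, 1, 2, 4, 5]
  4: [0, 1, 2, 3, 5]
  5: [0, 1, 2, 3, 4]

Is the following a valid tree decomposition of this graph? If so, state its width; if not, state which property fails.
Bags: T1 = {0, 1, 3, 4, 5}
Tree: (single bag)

No — vertex 2 appears in no bag.

A tree decomposition must satisfy three properties: every vertex lies in some bag; for every edge, both endpoints lie together in some bag; and for every vertex, the bags containing it form a connected subtree. Here vertex 2 appears in no bag, so the decomposition is invalid.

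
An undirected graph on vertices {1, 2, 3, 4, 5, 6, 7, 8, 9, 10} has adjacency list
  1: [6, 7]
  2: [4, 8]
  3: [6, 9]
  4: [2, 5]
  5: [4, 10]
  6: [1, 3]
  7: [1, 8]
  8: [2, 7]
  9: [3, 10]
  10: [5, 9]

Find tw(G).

2

A width-2 tree decomposition is:
Bags: B1 = {2, 7, 8}  B2 = {1, 2, 7}  B3 = {1, 2, 6}  B4 = {2, 3, 6}  B5 = {2, 3, 9}  B6 = {2, 9, 10}  B7 = {2, 5, 10}  B8 = {2, 4, 5}
Tree: B1–B2, B2–B3, B3–B4, B4–B5, B5–B6, B6–B7, B7–B8
Every bag has size at most 3, so the width is 3 − 1 = 2 and tw(G) ≤ 2. Since 2–8–7–1–6–3–9–10–5–4–2 is a cycle in G, G is not acyclic. Forests are exactly the graphs of treewidth ≤ 1, so tw(G) ≥ 2. The upper and lower bounds meet at 2, so that is the treewidth.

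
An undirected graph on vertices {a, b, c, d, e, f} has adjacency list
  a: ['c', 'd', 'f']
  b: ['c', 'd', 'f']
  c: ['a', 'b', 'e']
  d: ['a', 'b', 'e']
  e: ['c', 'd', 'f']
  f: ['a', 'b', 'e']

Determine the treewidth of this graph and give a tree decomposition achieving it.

Every bag has size at most 4, so the width is 4 − 1 = 3 and tw(G) ≤ 3. For the lower bound: the 4 vertex sets {a,c}, {d,e}, {b}, {f} are disjoint, each induces a connected subgraph, and every pair is joined by at least one edge of G. Contracting each set to a single vertex therefore yields K_{4} as a minor, and since treewidth is minor-monotone, tw(G) ≥ tw(K_{4}) = 3. Combining the bounds, tw(G) = 3.

Treewidth 3.
One optimal decomposition is:
Bags: B1 = {a, b, c, e}  B2 = {a, b, d, e}  B3 = {a, b, e, f}
Tree: B1–B2, B2–B3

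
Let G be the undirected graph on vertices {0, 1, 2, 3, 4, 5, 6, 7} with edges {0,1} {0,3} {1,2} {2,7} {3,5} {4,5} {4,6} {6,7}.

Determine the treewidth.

A width-2 tree decomposition is:
Bags: B1 = {0, 1, 2}  B2 = {0, 2, 3}  B3 = {2, 3, 5}  B4 = {2, 4, 5}  B5 = {2, 4, 6}  B6 = {2, 6, 7}
Tree: B1–B2, B2–B3, B3–B4, B4–B5, B5–B6
The largest bag has 3 vertices, giving width 2; this decomposition certifies tw(G) ≤ 2. Since 2–1–0–3–5–4–6–7–2 is a cycle in G, G is not acyclic. Forests are exactly the graphs of treewidth ≤ 1, so tw(G) ≥ 2. Therefore the treewidth is 2.

2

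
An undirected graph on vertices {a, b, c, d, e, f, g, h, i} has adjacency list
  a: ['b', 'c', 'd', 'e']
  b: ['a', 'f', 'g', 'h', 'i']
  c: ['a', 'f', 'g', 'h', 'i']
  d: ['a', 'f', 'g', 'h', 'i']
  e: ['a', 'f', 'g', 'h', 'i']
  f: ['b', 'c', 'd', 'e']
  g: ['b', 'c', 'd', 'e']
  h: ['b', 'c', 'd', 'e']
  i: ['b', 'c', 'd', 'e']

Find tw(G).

4

A width-4 tree decomposition is:
Bags: B1 = {b, c, d, e, f}  B2 = {b, c, d, e, h}  B3 = {a, b, c, d, e}  B4 = {b, c, d, e, i}  B5 = {b, c, d, e, g}
Tree: B1–B2, B2–B3, B3–B4, B4–B5
Each bag holds 5 vertices, so the decomposition has width 4, which upper-bounds the treewidth. For the lower bound: the 5 vertex sets {d,f}, {c,h}, {a,b}, {e}, {i} are disjoint, each induces a connected subgraph, and every pair is joined by at least one edge of G. Contracting each set to a single vertex therefore yields K_{5} as a minor, and since treewidth is minor-monotone, tw(G) ≥ tw(K_{5}) = 4. Combining the bounds, tw(G) = 4.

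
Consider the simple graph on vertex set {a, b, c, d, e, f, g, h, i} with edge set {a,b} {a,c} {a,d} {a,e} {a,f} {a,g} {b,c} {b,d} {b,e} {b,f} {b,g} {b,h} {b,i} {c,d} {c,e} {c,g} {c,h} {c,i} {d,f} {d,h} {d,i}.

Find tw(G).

3

A width-3 tree decomposition is:
Bags: B1 = {b, c, d, h}  B2 = {a, b, c, d}  B3 = {b, c, d, i}  B4 = {a, b, d, f}  B5 = {a, b, c, g}  B6 = {a, b, c, e}
Tree: B1–B2, B2–B3, B2–B4, B2–B5, B2–B6
Every bag has size at most 4, so the width is 4 − 1 = 3 and tw(G) ≤ 3. For the lower bound, the 4 vertices {b, c, d, h} are pairwise adjacent, and any tree decomposition puts a clique entirely inside one bag — forcing width ≥ 3. Combining the bounds, tw(G) = 3.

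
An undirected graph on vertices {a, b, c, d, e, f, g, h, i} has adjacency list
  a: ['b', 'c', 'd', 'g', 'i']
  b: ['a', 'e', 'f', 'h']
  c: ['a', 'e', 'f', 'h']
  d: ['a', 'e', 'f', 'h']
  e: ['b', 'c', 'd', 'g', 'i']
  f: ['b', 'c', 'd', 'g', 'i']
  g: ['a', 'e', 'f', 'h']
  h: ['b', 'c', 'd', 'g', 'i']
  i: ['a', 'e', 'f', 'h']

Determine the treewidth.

4

A width-4 tree decomposition is:
Bags: B1 = {a, e, f, g, h}  B2 = {a, e, f, h, i}  B3 = {a, d, e, f, h}  B4 = {a, c, e, f, h}  B5 = {a, b, e, f, h}
Tree: B1–B2, B2–B3, B3–B4, B4–B5
Every bag has size at most 5, so the width is 5 − 1 = 4 and tw(G) ≤ 4. For the lower bound: the 5 vertex sets {g,h}, {f,i}, {d,e}, {a}, {c} are disjoint, each induces a connected subgraph, and every pair is joined by at least one edge of G. Contracting each set to a single vertex therefore yields K_{5} as a minor, and since treewidth is minor-monotone, tw(G) ≥ tw(K_{5}) = 4. The upper and lower bounds meet at 4, so that is the treewidth.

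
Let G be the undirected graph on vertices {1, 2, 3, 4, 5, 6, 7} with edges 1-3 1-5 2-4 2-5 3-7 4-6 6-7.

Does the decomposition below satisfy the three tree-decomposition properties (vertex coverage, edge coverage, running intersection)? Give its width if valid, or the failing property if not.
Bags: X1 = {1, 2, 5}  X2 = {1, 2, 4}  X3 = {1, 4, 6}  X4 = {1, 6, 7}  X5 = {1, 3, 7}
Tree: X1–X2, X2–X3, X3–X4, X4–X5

Checking the three conditions: (i) the bags cover all of {1, 2, 3, 4, 5, 6, 7}; (ii) for each edge, some bag contains both endpoints; (iii) the bags containing any fixed vertex form a subtree. All hold, so the decomposition is valid with width 3 − 1 = 2.

Yes; width 2.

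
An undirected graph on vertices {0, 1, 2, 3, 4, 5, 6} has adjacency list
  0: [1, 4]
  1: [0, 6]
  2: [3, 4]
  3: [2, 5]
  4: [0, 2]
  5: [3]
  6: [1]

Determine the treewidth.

A width-1 tree decomposition is:
Bags: B1 = {3, 5}  B2 = {2, 3}  B3 = {2, 4}  B4 = {0, 4}  B5 = {0, 1}  B6 = {1, 6}
Tree: B1–B2, B2–B3, B3–B4, B4–B5, B5–B6
Each bag holds 2 vertices, so the decomposition has width 1, which upper-bounds the treewidth. Since G has at least one edge (e.g. 5–3), it is not an edgeless graph, so tw(G) ≥ 1. Hence tw(G) = 1 exactly.

1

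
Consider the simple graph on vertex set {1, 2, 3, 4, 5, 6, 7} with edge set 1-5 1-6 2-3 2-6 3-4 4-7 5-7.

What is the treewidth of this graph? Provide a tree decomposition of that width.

Treewidth 2.
One such decomposition:
Bags: B1 = {1, 5, 7}  B2 = {1, 6, 7}  B3 = {2, 6, 7}  B4 = {2, 3, 7}  B5 = {3, 4, 7}
Tree: B1–B2, B2–B3, B3–B4, B4–B5

Every bag has size at most 3, so the width is 3 − 1 = 2 and tw(G) ≤ 2. For the lower bound, G contains the cycle 7–5–1–6–2–3–4–7, so G is not a forest; only forests have treewidth ≤ 1, hence tw(G) ≥ 2. Therefore the treewidth is 2.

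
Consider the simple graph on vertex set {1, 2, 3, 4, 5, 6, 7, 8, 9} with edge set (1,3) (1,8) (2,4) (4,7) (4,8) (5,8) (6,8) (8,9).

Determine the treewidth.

A width-1 tree decomposition is:
Bags: B1 = {8, 9}  B2 = {1, 8}  B3 = {4, 8}  B4 = {1, 3}  B5 = {6, 8}  B6 = {4, 7}  B7 = {2, 4}  B8 = {5, 8}
Tree: B1–B2, B1–B3, B2–B4, B3–B5, B3–B6, B3–B7, B5–B8
The largest bag has 2 vertices, giving width 1; this decomposition certifies tw(G) ≤ 1. Since G has at least one edge (e.g. 9–8), it is not an edgeless graph, so tw(G) ≥ 1. The upper and lower bounds meet at 1, so that is the treewidth.

1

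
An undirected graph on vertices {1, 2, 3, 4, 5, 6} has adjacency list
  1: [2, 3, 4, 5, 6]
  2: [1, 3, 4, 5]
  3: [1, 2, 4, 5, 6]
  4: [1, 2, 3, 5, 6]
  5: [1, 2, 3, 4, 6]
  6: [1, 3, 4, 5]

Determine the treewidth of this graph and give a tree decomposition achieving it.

Treewidth 4.
Bags: B1 = {1, 3, 4, 5, 6}  B2 = {1, 2, 3, 4, 5}
Tree: B1–B2

Every bag has size at most 5, so the width is 5 − 1 = 4 and tw(G) ≤ 4. On the other hand G contains the 5-clique {1, 2, 3, 4, 5}. A clique must lie in a single bag of any decomposition, so no decomposition can have width below 4. The upper and lower bounds meet at 4, so that is the treewidth.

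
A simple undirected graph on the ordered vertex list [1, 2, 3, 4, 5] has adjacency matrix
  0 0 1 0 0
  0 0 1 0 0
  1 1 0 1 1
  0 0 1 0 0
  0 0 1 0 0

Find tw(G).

1

A width-1 tree decomposition is:
Bags: B1 = {1, 3}  B2 = {2, 3}  B3 = {3, 4}  B4 = {3, 5}
Tree: B1–B2, B2–B3, B2–B4
The largest bag has 2 vertices, giving width 1; this decomposition certifies tw(G) ≤ 1. G has an edge, so its treewidth is at least 1. Therefore the treewidth is 1.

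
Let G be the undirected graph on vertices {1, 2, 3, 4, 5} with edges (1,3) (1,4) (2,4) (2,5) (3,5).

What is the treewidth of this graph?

2

A width-2 tree decomposition is:
Bags: B1 = {2, 3, 5}  B2 = {2, 3, 4}  B3 = {1, 3, 4}
Tree: B1–B2, B2–B3
Each bag holds 3 vertices, so the decomposition has width 2, which upper-bounds the treewidth. For the lower bound, G contains the cycle 3–5–2–4–1–3, so G is not a forest; only forests have treewidth ≤ 1, hence tw(G) ≥ 2. Hence tw(G) = 2 exactly.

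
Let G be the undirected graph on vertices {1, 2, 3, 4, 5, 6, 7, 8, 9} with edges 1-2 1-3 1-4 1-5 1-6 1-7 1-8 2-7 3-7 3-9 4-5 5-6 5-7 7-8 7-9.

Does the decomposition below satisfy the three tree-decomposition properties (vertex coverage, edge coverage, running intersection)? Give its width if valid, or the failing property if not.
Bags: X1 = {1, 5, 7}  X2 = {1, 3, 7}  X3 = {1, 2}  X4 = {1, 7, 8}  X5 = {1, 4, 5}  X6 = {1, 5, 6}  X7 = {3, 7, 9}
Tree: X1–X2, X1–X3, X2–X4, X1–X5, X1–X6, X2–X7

No — edge (7,2) lies in no bag.

A tree decomposition must satisfy three properties: every vertex lies in some bag; for every edge, both endpoints lie together in some bag; and for every vertex, the bags containing it form a connected subtree. Here edge (7,2) lies in no bag, so the decomposition is invalid.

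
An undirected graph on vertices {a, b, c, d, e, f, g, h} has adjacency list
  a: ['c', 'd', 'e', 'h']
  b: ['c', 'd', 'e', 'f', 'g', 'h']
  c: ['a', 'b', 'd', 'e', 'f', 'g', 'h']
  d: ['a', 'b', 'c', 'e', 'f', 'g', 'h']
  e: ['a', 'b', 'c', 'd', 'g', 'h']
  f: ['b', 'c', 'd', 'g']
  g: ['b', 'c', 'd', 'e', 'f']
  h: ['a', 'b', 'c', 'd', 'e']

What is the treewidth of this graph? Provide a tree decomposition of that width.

The largest bag has 5 vertices, giving width 4; this decomposition certifies tw(G) ≤ 4. On the other hand G contains the 5-clique {a, c, d, e, h}. A clique must lie in a single bag of any decomposition, so no decomposition can have width below 4. Hence tw(G) = 4 exactly.

Treewidth 4.
One optimal decomposition is:
Bags: B1 = {b, c, d, e, h}  B2 = {b, c, d, e, g}  B3 = {b, c, d, f, g}  B4 = {a, c, d, e, h}
Tree: B1–B2, B2–B3, B1–B4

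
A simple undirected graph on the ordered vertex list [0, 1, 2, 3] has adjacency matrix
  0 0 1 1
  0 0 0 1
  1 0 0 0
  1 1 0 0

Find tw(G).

A width-1 tree decomposition is:
Bags: B1 = {0, 2}  B2 = {0, 3}  B3 = {1, 3}
Tree: B1–B2, B2–B3
Each bag holds 2 vertices, so the decomposition has width 1, which upper-bounds the treewidth. Any graph with an edge has treewidth ≥ 1, and G has the edge 2–0. Hence tw(G) = 1 exactly.

1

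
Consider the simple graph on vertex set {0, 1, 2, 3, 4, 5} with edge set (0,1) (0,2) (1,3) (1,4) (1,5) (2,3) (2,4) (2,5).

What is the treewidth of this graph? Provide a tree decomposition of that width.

Every bag has size at most 3, so the width is 3 − 1 = 2 and tw(G) ≤ 2. The edges 5–2–0–1–5 form a cycle, so G is not a tree and its treewidth is at least 2. Hence tw(G) = 2 exactly.

Treewidth 2.
One such decomposition:
Bags: B1 = {1, 2, 5}  B2 = {0, 1, 2}  B3 = {1, 2, 4}  B4 = {1, 2, 3}
Tree: B1–B2, B2–B3, B3–B4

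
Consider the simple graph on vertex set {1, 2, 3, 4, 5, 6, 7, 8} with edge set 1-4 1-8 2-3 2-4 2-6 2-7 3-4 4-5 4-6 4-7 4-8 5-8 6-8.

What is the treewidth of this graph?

A width-2 tree decomposition is:
Bags: B1 = {4, 6, 8}  B2 = {1, 4, 8}  B3 = {2, 4, 6}  B4 = {2, 4, 7}  B5 = {4, 5, 8}  B6 = {2, 3, 4}
Tree: B1–B2, B1–B3, B3–B4, B1–B5, B3–B6
Every bag has size at most 3, so the width is 3 − 1 = 2 and tw(G) ≤ 2. Conversely, {1, 4, 8} is a clique of size 3, and the vertices of any clique must share a bag in every tree decomposition; so some bag has ≥ 3 vertices and tw(G) ≥ 2. Therefore the treewidth is 2.

2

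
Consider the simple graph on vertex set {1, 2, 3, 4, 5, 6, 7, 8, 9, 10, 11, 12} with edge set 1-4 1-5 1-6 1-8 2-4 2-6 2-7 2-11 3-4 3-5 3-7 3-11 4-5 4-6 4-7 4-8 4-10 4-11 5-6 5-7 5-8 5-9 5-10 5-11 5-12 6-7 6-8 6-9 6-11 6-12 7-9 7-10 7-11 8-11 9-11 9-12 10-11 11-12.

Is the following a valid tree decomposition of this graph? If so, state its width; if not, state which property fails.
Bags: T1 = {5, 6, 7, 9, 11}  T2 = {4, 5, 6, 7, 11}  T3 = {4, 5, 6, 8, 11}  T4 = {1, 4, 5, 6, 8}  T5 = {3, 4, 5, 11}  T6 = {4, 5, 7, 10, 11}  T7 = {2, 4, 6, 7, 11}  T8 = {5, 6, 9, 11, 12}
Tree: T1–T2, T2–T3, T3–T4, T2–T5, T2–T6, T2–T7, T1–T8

A tree decomposition must satisfy three properties: every vertex lies in some bag; for every edge, both endpoints lie together in some bag; and for every vertex, the bags containing it form a connected subtree. Here edge (7,3) lies in no bag, so the decomposition is invalid.

No — edge (7,3) lies in no bag.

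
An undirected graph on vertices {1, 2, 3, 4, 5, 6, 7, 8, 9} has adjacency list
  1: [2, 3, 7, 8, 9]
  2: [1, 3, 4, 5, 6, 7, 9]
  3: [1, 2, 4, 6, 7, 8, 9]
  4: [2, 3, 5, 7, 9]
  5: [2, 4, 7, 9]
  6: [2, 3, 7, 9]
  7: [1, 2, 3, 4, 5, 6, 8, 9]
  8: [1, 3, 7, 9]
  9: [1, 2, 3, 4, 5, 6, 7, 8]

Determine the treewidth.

A width-4 tree decomposition is:
Bags: B1 = {1, 2, 3, 7, 9}  B2 = {2, 3, 4, 7, 9}  B3 = {1, 3, 7, 8, 9}  B4 = {2, 4, 5, 7, 9}  B5 = {2, 3, 6, 7, 9}
Tree: B1–B2, B1–B3, B2–B4, B2–B5
Every bag has size at most 5, so the width is 5 − 1 = 4 and tw(G) ≤ 4. Conversely, {1, 3, 7, 8, 9} is a clique of size 5, and the vertices of any clique must share a bag in every tree decomposition; so some bag has ≥ 5 vertices and tw(G) ≥ 4. Hence tw(G) = 4 exactly.

4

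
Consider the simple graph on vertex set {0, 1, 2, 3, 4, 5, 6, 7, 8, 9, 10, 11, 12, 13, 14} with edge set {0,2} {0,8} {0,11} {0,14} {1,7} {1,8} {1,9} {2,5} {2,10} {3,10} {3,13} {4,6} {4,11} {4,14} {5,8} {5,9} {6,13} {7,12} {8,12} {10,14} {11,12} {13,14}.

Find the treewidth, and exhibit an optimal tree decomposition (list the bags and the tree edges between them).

The largest bag has 4 vertices, giving width 3; this decomposition certifies tw(G) ≤ 3. For the lower bound: the 4 vertex sets {1,7,9}, {12}, {8}, {0,2,5,11} are disjoint, each induces a connected subgraph, and every pair is joined by at least one edge of G. Contracting each set to a single vertex therefore yields K_{4} as a minor, and since treewidth is minor-monotone, tw(G) ≥ tw(K_{4}) = 3. The upper and lower bounds meet at 3, so that is the treewidth.

Treewidth 3.
One such decomposition:
Bags: B1 = {1, 7, 9, 12}  B2 = {1, 8, 9, 12}  B3 = {5, 8, 9, 12}  B4 = {5, 8, 11, 12}  B5 = {0, 5, 8, 11}  B6 = {0, 2, 5, 11}  B7 = {0, 2, 4, 11}  B8 = {0, 2, 4, 14}  B9 = {2, 4, 10, 14}  B10 = {4, 6, 10, 14}  B11 = {6, 10, 13, 14}  B12 = {3, 6, 10, 13}
Tree: B1–B2, B2–B3, B3–B4, B4–B5, B5–B6, B6–B7, B7–B8, B8–B9, B9–B10, B10–B11, B11–B12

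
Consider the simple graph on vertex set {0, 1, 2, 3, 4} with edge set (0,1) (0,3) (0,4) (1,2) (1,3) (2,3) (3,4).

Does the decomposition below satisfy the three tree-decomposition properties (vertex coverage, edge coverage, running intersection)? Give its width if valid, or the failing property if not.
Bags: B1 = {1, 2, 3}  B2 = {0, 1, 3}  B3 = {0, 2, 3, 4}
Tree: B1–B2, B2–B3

A tree decomposition must satisfy three properties: every vertex lies in some bag; for every edge, both endpoints lie together in some bag; and for every vertex, the bags containing it form a connected subtree. Here bags containing vertex 2 are not connected in the tree, so the decomposition is invalid.

No — bags containing vertex 2 are not connected in the tree.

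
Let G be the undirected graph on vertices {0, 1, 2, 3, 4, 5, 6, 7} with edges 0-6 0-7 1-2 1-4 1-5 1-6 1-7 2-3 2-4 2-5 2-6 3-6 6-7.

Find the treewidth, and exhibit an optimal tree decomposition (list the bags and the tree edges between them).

Treewidth 2.
One optimal decomposition is:
Bags: B1 = {1, 2, 6}  B2 = {1, 6, 7}  B3 = {1, 2, 4}  B4 = {1, 2, 5}  B5 = {2, 3, 6}  B6 = {0, 6, 7}
Tree: B1–B2, B1–B3, B1–B4, B1–B5, B2–B6

Each bag holds 3 vertices, so the decomposition has width 2, which upper-bounds the treewidth. On the other hand G contains the 3-clique {0, 6, 7}. A clique must lie in a single bag of any decomposition, so no decomposition can have width below 2. Combining the bounds, tw(G) = 2.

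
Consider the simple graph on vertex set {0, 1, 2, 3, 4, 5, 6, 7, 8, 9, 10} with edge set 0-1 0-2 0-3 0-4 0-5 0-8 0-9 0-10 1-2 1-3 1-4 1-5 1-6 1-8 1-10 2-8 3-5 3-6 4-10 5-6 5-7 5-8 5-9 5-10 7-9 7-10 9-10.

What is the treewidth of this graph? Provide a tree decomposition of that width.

Treewidth 3.
One optimal decomposition is:
Bags: B1 = {0, 1, 5, 10}  B2 = {0, 1, 3, 5}  B3 = {1, 3, 5, 6}  B4 = {0, 5, 9, 10}  B5 = {5, 7, 9, 10}  B6 = {0, 1, 5, 8}  B7 = {0, 1, 4, 10}  B8 = {0, 1, 2, 8}
Tree: B1–B2, B2–B3, B1–B4, B4–B5, B2–B6, B1–B7, B6–B8

Every bag has size at most 4, so the width is 4 − 1 = 3 and tw(G) ≤ 3. On the other hand G contains the 4-clique {0, 1, 2, 8}. A clique must lie in a single bag of any decomposition, so no decomposition can have width below 3. Hence tw(G) = 3 exactly.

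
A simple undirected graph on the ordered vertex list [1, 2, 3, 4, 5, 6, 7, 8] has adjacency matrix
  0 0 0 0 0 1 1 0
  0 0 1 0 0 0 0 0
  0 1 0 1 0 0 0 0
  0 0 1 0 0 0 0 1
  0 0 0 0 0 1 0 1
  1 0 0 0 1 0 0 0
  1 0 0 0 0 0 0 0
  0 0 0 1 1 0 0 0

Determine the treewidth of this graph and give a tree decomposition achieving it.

Each bag holds 2 vertices, so the decomposition has width 1, which upper-bounds the treewidth. Since G has at least one edge (e.g. 7–1), it is not an edgeless graph, so tw(G) ≥ 1. Combining the bounds, tw(G) = 1.

Treewidth 1.
One optimal decomposition is:
Bags: B1 = {1, 7}  B2 = {1, 6}  B3 = {5, 6}  B4 = {5, 8}  B5 = {4, 8}  B6 = {3, 4}  B7 = {2, 3}
Tree: B1–B2, B2–B3, B3–B4, B4–B5, B5–B6, B6–B7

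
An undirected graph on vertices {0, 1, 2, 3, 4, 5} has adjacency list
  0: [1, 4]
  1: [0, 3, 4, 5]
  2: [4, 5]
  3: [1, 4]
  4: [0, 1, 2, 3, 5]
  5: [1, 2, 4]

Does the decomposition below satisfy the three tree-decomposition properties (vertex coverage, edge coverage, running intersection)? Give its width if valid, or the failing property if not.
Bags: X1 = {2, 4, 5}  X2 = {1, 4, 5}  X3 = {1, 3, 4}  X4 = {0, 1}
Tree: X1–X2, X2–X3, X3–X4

A tree decomposition must satisfy three properties: every vertex lies in some bag; for every edge, both endpoints lie together in some bag; and for every vertex, the bags containing it form a connected subtree. Here edge (4,0) lies in no bag, so the decomposition is invalid.

No — edge (4,0) lies in no bag.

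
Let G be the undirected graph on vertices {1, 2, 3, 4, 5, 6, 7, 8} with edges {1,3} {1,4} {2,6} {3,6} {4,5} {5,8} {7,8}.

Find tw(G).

1

A width-1 tree decomposition is:
Bags: B1 = {7, 8}  B2 = {5, 8}  B3 = {4, 5}  B4 = {1, 4}  B5 = {1, 3}  B6 = {3, 6}  B7 = {2, 6}
Tree: B1–B2, B2–B3, B3–B4, B4–B5, B5–B6, B6–B7
Each bag holds 2 vertices, so the decomposition has width 1, which upper-bounds the treewidth. G has an edge, so its treewidth is at least 1. Combining the bounds, tw(G) = 1.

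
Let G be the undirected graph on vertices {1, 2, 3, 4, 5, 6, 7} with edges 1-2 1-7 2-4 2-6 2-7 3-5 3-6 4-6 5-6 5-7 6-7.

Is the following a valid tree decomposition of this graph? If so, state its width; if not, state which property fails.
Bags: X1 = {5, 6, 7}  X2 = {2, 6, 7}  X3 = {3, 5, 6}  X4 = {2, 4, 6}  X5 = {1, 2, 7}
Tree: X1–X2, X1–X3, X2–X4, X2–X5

Every vertex of G appears in some bag (union = {1, 2, 3, 4, 5, 6, 7}); every edge is covered by a bag; and for each vertex v the set of bags containing v is connected in the bag tree. The decomposition is therefore valid. The largest bag has 3 vertices, so the width is 2.

Yes; width 2.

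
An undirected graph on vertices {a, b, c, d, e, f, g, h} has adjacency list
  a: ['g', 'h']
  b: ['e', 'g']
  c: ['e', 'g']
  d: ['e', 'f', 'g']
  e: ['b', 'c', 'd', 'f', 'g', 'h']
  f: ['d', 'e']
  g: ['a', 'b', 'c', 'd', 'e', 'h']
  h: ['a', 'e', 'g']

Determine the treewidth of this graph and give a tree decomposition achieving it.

Treewidth 2.
One optimal decomposition is:
Bags: B1 = {c, e, g}  B2 = {e, g, h}  B3 = {a, g, h}  B4 = {d, e, g}  B5 = {b, e, g}  B6 = {d, e, f}
Tree: B1–B2, B2–B3, B2–B4, B1–B5, B4–B6

Every bag has size at most 3, so the width is 3 − 1 = 2 and tw(G) ≤ 2. For the lower bound, the 3 vertices {d, e, g} are pairwise adjacent, and any tree decomposition puts a clique entirely inside one bag — forcing width ≥ 2. The upper and lower bounds meet at 2, so that is the treewidth.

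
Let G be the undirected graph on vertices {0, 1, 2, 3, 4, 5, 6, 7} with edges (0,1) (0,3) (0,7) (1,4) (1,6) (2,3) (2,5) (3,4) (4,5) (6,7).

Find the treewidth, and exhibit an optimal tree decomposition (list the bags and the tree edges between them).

Each bag holds 3 vertices, so the decomposition has width 2, which upper-bounds the treewidth. For the lower bound, G contains the cycle 2–5–4–3–2, so G is not a forest; only forests have treewidth ≤ 1, hence tw(G) ≥ 2. Therefore the treewidth is 2.

Treewidth 2.
Bags: B1 = {2, 3, 5}  B2 = {3, 4, 5}  B3 = {0, 3, 4}  B4 = {0, 1, 4}  B5 = {0, 1, 7}  B6 = {1, 6, 7}
Tree: B1–B2, B2–B3, B3–B4, B4–B5, B5–B6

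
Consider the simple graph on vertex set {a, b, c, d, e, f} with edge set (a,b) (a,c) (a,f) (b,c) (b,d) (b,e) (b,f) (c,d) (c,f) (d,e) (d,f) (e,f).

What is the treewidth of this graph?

3

A width-3 tree decomposition is:
Bags: B1 = {b, c, d, f}  B2 = {b, d, e, f}  B3 = {a, b, c, f}
Tree: B1–B2, B1–B3
Each bag holds 4 vertices, so the decomposition has width 3, which upper-bounds the treewidth. On the other hand G contains the 4-clique {b, d, e, f}. A clique must lie in a single bag of any decomposition, so no decomposition can have width below 3. Therefore the treewidth is 3.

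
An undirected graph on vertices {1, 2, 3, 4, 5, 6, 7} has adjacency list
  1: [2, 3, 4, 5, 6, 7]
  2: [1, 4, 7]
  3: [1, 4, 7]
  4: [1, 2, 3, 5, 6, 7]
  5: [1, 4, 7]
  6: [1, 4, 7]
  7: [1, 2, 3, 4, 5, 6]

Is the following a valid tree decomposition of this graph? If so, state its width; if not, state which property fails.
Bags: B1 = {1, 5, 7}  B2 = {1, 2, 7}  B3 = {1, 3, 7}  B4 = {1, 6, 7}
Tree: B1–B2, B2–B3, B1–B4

A tree decomposition must satisfy three properties: every vertex lies in some bag; for every edge, both endpoints lie together in some bag; and for every vertex, the bags containing it form a connected subtree. Here vertex 4 appears in no bag, so the decomposition is invalid.

No — vertex 4 appears in no bag.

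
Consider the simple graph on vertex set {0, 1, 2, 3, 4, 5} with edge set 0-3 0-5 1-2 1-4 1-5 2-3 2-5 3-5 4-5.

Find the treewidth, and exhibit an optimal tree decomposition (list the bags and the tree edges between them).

Treewidth 2.
Bags: B1 = {1, 4, 5}  B2 = {1, 2, 5}  B3 = {2, 3, 5}  B4 = {0, 3, 5}
Tree: B1–B2, B2–B3, B3–B4

The largest bag has 3 vertices, giving width 2; this decomposition certifies tw(G) ≤ 2. Conversely, {0, 3, 5} is a clique of size 3, and the vertices of any clique must share a bag in every tree decomposition; so some bag has ≥ 3 vertices and tw(G) ≥ 2. Hence tw(G) = 2 exactly.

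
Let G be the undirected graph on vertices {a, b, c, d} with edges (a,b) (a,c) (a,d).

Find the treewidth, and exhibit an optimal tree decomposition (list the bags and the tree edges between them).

Each bag holds 2 vertices, so the decomposition has width 1, which upper-bounds the treewidth. Since G has at least one edge (e.g. a–d), it is not an edgeless graph, so tw(G) ≥ 1. The upper and lower bounds meet at 1, so that is the treewidth.

Treewidth 1.
Bags: B1 = {a, d}  B2 = {a, b}  B3 = {a, c}
Tree: B1–B2, B2–B3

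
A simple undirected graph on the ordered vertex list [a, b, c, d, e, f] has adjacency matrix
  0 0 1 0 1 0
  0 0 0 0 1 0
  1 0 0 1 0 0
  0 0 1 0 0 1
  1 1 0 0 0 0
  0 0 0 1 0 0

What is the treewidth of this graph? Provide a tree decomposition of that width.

Every bag has size at most 2, so the width is 2 − 1 = 1 and tw(G) ≤ 1. Any graph with an edge has treewidth ≥ 1, and G has the edge f–d. Combining the bounds, tw(G) = 1.

Treewidth 1.
Bags: B1 = {d, f}  B2 = {c, d}  B3 = {a, c}  B4 = {a, e}  B5 = {b, e}
Tree: B1–B2, B2–B3, B3–B4, B4–B5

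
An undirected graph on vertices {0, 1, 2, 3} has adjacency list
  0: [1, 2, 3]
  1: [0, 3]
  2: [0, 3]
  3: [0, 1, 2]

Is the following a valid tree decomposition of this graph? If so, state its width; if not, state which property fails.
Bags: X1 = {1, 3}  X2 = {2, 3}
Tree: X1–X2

No — vertex 0 appears in no bag.

A tree decomposition must satisfy three properties: every vertex lies in some bag; for every edge, both endpoints lie together in some bag; and for every vertex, the bags containing it form a connected subtree. Here vertex 0 appears in no bag, so the decomposition is invalid.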